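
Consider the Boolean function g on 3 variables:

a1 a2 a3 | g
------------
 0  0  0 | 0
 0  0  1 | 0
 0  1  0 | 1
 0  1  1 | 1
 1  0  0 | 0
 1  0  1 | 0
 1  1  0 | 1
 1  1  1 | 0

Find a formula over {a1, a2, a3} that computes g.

g(a1, a2, a3) = (((a1' · a2) · a3') + ((a1' · a2) · a3)) + ((a1 · a2) · a3')

The 1-rows are (0,1,0), (0,1,1), (1,1,0). Each contributes one minterm — ¬a1·a2·¬a3; ¬a1·a2·a3; a1·a2·¬a3 — and their disjunction is a sum-of-products form of g.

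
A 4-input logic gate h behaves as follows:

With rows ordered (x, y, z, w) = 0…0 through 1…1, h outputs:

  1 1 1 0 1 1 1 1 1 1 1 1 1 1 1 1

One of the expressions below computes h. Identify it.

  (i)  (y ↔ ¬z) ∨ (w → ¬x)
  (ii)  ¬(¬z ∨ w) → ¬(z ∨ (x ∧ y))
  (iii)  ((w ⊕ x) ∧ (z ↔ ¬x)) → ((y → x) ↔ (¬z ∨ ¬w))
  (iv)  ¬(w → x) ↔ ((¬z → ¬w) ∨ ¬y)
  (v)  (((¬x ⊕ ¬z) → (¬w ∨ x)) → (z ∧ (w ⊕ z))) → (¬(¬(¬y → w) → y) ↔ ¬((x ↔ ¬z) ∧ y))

iii

(i): at (0,0,1,1) it gives 1, but h = 0 — eliminated.
(ii): at (0,0,1,0) it gives 0, but h = 1 — eliminated.
(iv): at (0,0,0,0) it gives 0, but h = 1 — eliminated.
(v): at (1,1,1,0) it gives 0, but h = 1 — eliminated.
Only (iii) survives; checking it on all 16 rows confirms it matches h.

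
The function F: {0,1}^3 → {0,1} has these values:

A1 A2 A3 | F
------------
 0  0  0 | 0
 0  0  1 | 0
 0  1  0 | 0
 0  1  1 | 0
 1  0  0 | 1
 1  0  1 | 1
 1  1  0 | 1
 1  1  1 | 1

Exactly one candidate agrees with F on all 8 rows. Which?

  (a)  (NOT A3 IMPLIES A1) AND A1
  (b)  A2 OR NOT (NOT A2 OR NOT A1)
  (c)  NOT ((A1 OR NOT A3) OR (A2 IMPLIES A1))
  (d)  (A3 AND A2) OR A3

(b) disagrees with F on (0,1,0) (formula → 1, table → 0); rule it out.
(c) disagrees with F on (0,1,1) (formula → 1, table → 0); rule it out.
(d) disagrees with F on (0,0,1) (formula → 1, table → 0); rule it out.
Only (a) survives; checking it on all 8 rows confirms it matches F.

a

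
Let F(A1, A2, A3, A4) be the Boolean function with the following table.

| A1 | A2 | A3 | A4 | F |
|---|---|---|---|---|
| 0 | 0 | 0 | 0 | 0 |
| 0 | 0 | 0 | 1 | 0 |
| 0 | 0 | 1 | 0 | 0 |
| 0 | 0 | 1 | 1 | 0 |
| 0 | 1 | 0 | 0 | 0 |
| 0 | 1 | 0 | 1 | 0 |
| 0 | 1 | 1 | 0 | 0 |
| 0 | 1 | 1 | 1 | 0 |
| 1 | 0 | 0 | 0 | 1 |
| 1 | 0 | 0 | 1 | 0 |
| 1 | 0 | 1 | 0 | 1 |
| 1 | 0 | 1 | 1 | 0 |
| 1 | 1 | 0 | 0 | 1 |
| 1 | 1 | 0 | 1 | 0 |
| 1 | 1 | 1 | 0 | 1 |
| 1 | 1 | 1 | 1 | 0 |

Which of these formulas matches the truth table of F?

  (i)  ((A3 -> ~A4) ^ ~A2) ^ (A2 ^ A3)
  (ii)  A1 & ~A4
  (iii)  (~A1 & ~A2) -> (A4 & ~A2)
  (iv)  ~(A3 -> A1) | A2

(i): at (0,0,1,0) it gives 1, but F = 0 — eliminated.
(iii): at (0,0,0,1) it gives 1, but F = 0 — eliminated.
(iv): at (0,0,1,0) it gives 1, but F = 0 — eliminated.
Only (ii) survives; checking it on all 16 rows confirms it matches F.

ii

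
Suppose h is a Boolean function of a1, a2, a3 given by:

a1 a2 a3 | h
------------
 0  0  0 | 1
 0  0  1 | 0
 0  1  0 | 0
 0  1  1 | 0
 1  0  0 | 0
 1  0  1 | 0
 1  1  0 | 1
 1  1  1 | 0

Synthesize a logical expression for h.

h(a1, a2, a3) = ((a1' · a2') · a3') + ((a1 · a2) · a3')

h=1 on 2 inputs: (0,0,0), (1,1,0). Reading each as a conjunction of literals (¬a1·¬a2·¬a3, a1·a2·¬a3) and taking the OR gives the canonical DNF.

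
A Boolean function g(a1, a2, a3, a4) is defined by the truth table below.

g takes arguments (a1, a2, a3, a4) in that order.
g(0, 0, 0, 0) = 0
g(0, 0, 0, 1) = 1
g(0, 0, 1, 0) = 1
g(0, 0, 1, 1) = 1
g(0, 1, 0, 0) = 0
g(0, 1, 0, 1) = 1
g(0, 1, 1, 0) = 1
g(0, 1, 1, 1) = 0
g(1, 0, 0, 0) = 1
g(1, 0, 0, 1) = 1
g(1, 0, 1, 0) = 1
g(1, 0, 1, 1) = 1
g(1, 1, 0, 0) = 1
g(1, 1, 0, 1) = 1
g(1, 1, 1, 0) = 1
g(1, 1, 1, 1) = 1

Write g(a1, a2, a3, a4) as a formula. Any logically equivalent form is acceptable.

g(a1, a2, a3, a4) = NOT (((((NOT a1 AND NOT a2) AND NOT a3) AND NOT a4) OR (((NOT a1 AND a2) AND NOT a3) AND NOT a4)) OR (((NOT a1 AND a2) AND a3) AND a4))

g is 0 on only 3 rows — (0,0,0,0), (0,1,0,0), (0,1,1,1). Writing each as a minterm (¬a1·¬a2·¬a3·¬a4, ¬a1·a2·¬a3·¬a4, ¬a1·a2·a3·a4) and OR-ing them characterizes exactly where g=0, so g is the negation of that disjunction.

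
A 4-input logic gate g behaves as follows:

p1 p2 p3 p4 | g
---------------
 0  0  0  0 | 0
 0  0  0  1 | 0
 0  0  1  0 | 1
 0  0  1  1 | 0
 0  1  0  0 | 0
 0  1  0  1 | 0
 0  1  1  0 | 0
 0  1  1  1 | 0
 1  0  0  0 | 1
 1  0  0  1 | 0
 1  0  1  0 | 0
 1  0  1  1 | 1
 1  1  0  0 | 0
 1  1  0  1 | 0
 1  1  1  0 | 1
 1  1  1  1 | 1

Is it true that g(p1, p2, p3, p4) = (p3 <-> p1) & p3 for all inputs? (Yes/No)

No

Test each input against both g and the formula:
  p1=0, p2=0, p3=0, p4=0: formula gives 0, g = 0 ✓
  p1=0, p2=0, p3=0, p4=1: formula gives 0, g = 0 ✓
  p1=0, p2=0, p3=1, p4=0: formula gives 0, but g = 1 ✗
Row (0,0,1,0) is a counterexample, so the formula is not equivalent to g.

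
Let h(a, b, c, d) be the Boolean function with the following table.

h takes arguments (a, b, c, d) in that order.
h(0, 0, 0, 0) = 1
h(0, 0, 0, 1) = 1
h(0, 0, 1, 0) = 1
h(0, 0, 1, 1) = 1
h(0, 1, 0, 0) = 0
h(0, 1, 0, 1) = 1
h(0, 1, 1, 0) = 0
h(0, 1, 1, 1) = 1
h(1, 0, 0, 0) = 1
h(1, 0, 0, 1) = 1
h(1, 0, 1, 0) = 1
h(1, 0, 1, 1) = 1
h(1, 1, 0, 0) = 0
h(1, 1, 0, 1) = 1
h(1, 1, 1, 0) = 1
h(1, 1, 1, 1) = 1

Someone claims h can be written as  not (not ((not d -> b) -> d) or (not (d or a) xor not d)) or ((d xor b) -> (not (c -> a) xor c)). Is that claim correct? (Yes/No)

Yes

Check the formula against h row by row:
  a=0, b=0, c=0, d=0: formula gives 1, h = 1 ✓
  a=0, b=0, c=0, d=1: formula gives 1, h = 1 ✓
  a=0, b=0, c=1, d=0: formula gives 1, h = 1 ✓
  a=0, b=0, c=1, d=1: formula gives 1, h = 1 ✓
  … (the remaining 12 rows also agree.)
No disagreement on any input; they are logically equivalent.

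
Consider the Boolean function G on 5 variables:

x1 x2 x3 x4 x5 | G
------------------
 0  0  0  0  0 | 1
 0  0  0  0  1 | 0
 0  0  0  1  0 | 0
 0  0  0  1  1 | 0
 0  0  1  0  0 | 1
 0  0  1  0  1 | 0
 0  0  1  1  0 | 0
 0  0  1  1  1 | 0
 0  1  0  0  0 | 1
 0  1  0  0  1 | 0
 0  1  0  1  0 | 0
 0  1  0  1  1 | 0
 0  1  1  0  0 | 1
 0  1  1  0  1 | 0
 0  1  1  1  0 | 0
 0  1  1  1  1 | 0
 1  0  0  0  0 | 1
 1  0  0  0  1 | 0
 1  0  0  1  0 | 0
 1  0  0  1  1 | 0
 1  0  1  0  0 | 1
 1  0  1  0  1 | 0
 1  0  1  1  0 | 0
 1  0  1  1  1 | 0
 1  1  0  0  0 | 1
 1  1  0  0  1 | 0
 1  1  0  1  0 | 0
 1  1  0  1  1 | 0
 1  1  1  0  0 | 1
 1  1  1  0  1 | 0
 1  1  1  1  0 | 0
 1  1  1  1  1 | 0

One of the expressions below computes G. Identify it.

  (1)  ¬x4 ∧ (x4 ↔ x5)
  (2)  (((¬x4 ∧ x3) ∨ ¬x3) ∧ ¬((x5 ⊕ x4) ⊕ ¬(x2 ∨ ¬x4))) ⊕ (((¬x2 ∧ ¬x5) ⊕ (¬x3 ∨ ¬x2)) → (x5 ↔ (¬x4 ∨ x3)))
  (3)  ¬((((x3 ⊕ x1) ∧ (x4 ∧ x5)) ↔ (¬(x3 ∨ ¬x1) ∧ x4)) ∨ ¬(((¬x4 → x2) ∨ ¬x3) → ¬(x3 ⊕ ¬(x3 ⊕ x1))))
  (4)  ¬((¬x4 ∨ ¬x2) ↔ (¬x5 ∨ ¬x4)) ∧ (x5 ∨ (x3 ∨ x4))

1

(2): at (0,0,0,0,0) it gives 0, but G = 1 — eliminated.
(3): at (0,0,0,0,0) it gives 0, but G = 1 — eliminated.
(4): at (0,0,0,0,0) it gives 0, but G = 1 — eliminated.
(1) is the remaining candidate, and it agrees with G on all 32 inputs.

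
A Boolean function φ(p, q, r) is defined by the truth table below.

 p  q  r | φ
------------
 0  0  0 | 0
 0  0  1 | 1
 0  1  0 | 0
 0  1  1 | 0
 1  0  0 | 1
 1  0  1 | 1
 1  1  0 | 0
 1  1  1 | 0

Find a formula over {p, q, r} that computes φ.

Collect the rows where φ=1 — (0,0,1), (1,0,0), (1,0,1) — and write one minterm per row: ¬p·¬q·r, p·¬q·¬r, p·¬q·r. Their union (logical OR) reproduces the table exactly.

φ(p, q, r) = (((¬p ∧ ¬q) ∧ r) ∨ ((p ∧ ¬q) ∧ ¬r)) ∨ ((p ∧ ¬q) ∧ r)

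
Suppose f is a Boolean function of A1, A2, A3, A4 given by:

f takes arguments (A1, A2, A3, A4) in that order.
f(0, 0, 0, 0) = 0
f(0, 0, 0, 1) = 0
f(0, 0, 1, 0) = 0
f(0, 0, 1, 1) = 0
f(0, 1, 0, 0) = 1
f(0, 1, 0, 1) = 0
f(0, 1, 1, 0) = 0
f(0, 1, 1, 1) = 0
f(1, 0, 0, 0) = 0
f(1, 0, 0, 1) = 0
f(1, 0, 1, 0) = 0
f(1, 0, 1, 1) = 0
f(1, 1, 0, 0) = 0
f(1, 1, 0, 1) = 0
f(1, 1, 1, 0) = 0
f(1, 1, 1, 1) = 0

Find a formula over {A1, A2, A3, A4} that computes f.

f(A1, A2, A3, A4) = ((A1' · A2) · A3') · A4'

f is 1 on exactly one input, (0,1,0,0), whose minterm is ¬A1·A2·¬A3·¬A4. So f is just that conjunction.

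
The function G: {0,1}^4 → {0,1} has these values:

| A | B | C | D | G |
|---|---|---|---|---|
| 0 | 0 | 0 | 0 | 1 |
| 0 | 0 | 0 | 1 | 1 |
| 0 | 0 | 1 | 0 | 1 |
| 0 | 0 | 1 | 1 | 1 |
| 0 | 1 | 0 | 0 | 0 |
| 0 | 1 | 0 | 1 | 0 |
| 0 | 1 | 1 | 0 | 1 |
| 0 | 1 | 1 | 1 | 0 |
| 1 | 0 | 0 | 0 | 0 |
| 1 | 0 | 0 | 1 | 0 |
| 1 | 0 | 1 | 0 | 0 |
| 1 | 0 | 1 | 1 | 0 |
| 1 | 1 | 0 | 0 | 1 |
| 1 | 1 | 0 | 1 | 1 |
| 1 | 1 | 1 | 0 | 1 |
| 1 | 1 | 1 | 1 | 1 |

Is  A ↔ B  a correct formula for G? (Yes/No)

Check the formula against G row by row:
  A=0, B=0, C=0, D=0: formula gives 1, G = 1 ✓
  A=0, B=0, C=0, D=1: formula gives 1, G = 1 ✓
  A=0, B=0, C=1, D=0: formula gives 1, G = 1 ✓
  A=0, B=0, C=1, D=1: formula gives 1, G = 1 ✓
  …
  A=0, B=1, C=1, D=0: formula gives 0, but G = 1 ✗
Since they disagree at (0,1,1,0), the expression is not a correct formula for G.

No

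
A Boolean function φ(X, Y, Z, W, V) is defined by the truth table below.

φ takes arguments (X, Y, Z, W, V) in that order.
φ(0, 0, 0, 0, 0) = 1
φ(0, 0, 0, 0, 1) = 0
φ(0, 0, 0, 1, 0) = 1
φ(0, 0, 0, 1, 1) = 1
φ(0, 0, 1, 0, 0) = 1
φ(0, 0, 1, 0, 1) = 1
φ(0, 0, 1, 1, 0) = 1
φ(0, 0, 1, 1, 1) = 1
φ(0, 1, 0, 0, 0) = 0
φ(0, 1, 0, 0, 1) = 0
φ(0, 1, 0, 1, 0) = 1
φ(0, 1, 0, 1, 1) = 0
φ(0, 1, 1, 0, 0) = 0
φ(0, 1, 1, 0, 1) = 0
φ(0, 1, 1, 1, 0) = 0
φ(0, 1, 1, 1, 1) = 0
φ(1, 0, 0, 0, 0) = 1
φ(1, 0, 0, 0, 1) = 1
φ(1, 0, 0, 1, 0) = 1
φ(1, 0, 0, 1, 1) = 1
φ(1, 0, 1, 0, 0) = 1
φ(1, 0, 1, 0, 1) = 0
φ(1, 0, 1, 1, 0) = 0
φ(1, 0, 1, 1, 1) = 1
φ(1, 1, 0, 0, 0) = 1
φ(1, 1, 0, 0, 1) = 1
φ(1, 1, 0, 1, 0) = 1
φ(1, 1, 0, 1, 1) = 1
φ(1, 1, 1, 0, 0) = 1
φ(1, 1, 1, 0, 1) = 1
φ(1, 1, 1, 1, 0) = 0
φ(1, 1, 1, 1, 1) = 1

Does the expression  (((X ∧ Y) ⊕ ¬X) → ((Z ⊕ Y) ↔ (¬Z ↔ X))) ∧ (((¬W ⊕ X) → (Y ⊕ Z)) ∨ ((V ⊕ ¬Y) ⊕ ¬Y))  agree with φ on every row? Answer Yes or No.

Check the formula against φ row by row:
  X=0, Y=0, Z=0, W=0, V=0: formula gives 0, but φ = 1 ✗
Row (0,0,0,0,0) is a counterexample, so the formula is not equivalent to φ.

No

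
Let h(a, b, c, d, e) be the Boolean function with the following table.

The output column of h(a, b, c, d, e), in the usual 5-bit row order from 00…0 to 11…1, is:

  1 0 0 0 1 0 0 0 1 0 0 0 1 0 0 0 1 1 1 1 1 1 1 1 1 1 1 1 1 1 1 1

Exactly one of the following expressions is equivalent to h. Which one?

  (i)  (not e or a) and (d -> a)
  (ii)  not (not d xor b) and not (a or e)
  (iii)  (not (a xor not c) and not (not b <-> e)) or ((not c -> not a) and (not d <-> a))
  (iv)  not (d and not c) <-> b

i

(ii) disagrees with h on (0,0,0,0,0) (formula → 0, table → 1); rule it out.
(iii) disagrees with h on (0,0,0,0,0) (formula → 0, table → 1); rule it out.
(iv) disagrees with h on (0,0,0,0,0) (formula → 0, table → 1); rule it out.
Only (i) survives; checking it on all 32 rows confirms it matches h.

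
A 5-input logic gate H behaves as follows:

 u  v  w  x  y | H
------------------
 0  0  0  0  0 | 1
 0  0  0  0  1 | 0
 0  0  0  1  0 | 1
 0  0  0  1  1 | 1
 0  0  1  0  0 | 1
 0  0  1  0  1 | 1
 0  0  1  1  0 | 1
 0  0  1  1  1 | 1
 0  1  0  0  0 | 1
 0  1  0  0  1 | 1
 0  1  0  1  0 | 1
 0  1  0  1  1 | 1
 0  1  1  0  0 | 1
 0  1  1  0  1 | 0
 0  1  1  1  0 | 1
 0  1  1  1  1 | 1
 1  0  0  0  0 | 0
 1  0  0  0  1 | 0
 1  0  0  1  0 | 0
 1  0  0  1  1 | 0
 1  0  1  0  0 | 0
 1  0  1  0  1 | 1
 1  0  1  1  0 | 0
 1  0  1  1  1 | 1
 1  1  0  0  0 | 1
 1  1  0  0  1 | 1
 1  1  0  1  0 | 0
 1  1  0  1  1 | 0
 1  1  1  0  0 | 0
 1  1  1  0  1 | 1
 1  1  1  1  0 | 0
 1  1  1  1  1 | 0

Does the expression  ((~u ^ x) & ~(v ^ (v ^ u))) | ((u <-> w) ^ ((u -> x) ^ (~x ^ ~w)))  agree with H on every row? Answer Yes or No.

No

Test each input against both H and the formula:
  u=0, v=0, w=0, x=0, y=0: formula gives 1, H = 1 ✓
  u=0, v=0, w=0, x=0, y=1: formula gives 1, but H = 0 ✗
A single disagreement suffices: at (0,0,0,0,1) they differ, so the formula does not compute H.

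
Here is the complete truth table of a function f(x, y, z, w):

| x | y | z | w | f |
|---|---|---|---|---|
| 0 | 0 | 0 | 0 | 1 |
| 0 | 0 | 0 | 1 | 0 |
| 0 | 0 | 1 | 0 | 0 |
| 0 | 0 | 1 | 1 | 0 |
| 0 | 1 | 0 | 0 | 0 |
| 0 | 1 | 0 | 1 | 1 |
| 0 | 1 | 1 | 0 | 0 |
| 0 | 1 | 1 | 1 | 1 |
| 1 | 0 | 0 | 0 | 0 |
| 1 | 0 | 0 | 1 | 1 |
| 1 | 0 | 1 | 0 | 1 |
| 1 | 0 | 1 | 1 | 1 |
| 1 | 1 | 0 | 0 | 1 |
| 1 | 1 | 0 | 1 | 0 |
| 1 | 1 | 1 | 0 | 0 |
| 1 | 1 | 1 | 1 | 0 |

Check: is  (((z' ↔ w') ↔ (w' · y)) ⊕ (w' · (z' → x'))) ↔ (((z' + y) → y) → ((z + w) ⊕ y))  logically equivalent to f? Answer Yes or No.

No

Test each input against both f and the formula:
  x=0, y=0, z=0, w=0: formula gives 1, f = 1 ✓
  x=0, y=0, z=0, w=1: formula gives 1, but f = 0 ✗
A single disagreement suffices: at (0,0,0,1) they differ, so the formula does not compute f.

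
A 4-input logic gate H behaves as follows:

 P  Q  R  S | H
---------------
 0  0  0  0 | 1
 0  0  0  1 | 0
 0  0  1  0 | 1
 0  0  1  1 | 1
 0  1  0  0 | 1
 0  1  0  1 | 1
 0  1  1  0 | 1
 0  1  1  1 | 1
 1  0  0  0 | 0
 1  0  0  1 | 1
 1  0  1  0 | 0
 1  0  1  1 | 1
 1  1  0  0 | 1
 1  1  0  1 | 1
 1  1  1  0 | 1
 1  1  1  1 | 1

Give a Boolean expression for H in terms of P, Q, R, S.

H is 0 on only 3 rows — (0,0,0,1), (1,0,0,0), (1,0,1,0). Writing each as a minterm (¬P·¬Q·¬R·S, P·¬Q·¬R·¬S, P·¬Q·R·¬S) and OR-ing them characterizes exactly where H=0, so H is the negation of that disjunction.

H(P, Q, R, S) = ¬(((((¬P ∧ ¬Q) ∧ ¬R) ∧ S) ∨ (((P ∧ ¬Q) ∧ ¬R) ∧ ¬S)) ∨ (((P ∧ ¬Q) ∧ R) ∧ ¬S))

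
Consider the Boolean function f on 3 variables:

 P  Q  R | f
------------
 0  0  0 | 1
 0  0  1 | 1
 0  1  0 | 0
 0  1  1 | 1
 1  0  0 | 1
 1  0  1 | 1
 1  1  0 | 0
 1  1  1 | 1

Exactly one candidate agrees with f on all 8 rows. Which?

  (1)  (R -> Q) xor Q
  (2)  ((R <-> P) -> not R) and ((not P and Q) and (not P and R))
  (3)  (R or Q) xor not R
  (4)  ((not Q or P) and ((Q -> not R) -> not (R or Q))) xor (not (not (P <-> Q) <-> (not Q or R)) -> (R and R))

3

(1): at (0,0,1) it gives 0, but f = 1 — eliminated.
(2): at (0,0,0) it gives 0, but f = 1 — eliminated.
(4): at (1,0,0) it gives 0, but f = 1 — eliminated.
Only (3) survives; checking it on all 8 rows confirms it matches f.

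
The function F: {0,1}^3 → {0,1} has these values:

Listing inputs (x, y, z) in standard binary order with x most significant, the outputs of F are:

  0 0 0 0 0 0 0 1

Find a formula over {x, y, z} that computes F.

The output is 1 only when every input is 1 — the AND of all inputs.

F(x, y, z) = (x and y) and z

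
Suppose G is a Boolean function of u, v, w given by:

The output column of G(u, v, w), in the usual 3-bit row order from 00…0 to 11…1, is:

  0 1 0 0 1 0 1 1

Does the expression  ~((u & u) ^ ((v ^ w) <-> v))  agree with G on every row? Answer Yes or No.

No

Check the formula against G row by row:
  u=0, v=0, w=0: formula gives 0, G = 0 ✓
  u=0, v=0, w=1: formula gives 1, G = 1 ✓
  u=0, v=1, w=0: formula gives 0, G = 0 ✓
  u=0, v=1, w=1: formula gives 1, but G = 0 ✗
Row (0,1,1) is a counterexample, so the formula is not equivalent to G.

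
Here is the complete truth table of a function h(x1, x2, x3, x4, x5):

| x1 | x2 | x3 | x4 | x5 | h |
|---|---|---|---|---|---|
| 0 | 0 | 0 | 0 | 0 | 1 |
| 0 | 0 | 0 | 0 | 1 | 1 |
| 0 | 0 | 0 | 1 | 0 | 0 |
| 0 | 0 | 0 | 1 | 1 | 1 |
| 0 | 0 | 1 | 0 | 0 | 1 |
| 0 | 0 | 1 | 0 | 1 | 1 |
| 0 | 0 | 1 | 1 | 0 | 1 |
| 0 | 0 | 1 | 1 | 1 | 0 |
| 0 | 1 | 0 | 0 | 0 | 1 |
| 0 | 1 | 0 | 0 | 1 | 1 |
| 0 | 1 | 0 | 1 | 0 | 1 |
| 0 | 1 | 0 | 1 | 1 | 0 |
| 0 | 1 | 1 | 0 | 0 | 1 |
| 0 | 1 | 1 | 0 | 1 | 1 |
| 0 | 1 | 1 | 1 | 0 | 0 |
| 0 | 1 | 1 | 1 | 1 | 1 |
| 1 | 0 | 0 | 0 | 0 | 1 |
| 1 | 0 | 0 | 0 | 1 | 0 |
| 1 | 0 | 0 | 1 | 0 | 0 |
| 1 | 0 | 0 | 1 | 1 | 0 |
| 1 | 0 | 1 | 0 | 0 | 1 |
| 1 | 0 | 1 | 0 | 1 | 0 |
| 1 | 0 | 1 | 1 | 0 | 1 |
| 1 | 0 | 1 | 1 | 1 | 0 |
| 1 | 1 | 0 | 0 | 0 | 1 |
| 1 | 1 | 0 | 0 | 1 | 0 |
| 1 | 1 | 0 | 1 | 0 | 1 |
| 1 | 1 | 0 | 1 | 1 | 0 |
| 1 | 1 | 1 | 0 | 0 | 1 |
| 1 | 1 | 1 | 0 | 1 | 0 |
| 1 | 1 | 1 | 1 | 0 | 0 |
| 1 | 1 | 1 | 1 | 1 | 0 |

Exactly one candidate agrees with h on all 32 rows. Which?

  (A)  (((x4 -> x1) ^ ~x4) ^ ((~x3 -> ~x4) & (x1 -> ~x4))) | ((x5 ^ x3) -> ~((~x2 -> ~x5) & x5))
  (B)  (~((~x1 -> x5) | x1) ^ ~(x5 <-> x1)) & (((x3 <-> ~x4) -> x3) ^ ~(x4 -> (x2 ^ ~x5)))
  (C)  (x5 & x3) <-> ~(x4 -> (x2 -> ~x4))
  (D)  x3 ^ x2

B

(A) fails at (0,0,0,1,0): the formula yields 1, h is 0.
(C) fails at (0,0,0,1,0): the formula yields 1, h is 0.
(D) fails at (0,0,0,0,0): the formula yields 0, h is 1.
That leaves (B). Evaluating it on every row reproduces the table of h exactly.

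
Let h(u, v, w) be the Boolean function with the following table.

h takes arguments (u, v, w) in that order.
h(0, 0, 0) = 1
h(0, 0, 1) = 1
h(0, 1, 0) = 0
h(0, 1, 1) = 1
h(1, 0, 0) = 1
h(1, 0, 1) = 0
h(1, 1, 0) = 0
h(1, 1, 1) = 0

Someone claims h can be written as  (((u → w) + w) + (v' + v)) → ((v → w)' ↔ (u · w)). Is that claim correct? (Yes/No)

Yes

Test each input against both h and the formula:
  u=0, v=0, w=0: formula gives 1, h = 1 ✓
  u=0, v=0, w=1: formula gives 1, h = 1 ✓
  u=0, v=1, w=0: formula gives 0, h = 0 ✓
  u=0, v=1, w=1: formula gives 1, h = 1 ✓
  u=1, v=0, w=0: formula gives 1, h = 1 ✓
  … (the remaining 3 rows also agree.)
Every row agrees, so the formula is equivalent.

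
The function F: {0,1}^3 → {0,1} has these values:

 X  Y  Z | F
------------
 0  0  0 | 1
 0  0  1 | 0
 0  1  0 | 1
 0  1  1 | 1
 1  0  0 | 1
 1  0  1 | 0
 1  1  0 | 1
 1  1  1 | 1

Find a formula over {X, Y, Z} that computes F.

There are just 2 zero rows: (0,0,1), (1,0,1). Their minterms are ¬X·¬Y·Z, X·¬Y·Z; the OR of those covers precisely the 0-outputs, and negating it yields F.

F(X, Y, Z) = NOT (((NOT X AND NOT Y) AND Z) OR ((X AND NOT Y) AND Z))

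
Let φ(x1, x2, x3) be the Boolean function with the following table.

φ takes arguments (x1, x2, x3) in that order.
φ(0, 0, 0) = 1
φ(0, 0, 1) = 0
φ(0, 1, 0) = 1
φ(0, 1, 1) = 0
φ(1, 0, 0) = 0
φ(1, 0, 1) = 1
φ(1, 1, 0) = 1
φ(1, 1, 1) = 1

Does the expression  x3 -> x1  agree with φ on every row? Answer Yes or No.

No

Evaluate x3 -> x1 on each row and compare to φ:
  x1=0, x2=0, x3=0: formula gives 1, φ = 1 ✓
  x1=0, x2=0, x3=1: formula gives 0, φ = 0 ✓
  x1=0, x2=1, x3=0: formula gives 1, φ = 1 ✓
  x1=0, x2=1, x3=1: formula gives 0, φ = 0 ✓
  x1=1, x2=0, x3=0: formula gives 1, but φ = 0 ✗
Since they disagree at (1,0,0), the expression is not a correct formula for φ.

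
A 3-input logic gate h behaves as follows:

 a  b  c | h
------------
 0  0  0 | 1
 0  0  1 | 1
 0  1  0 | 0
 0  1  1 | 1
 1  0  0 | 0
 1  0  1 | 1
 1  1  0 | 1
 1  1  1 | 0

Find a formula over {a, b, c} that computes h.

h is 0 on only 3 rows — (0,1,0), (1,0,0), (1,1,1). Writing each as a minterm (¬a·b·¬c, a·¬b·¬c, a·b·c) and OR-ing them characterizes exactly where h=0, so h is the negation of that disjunction.

h(a, b, c) = not ((((not a and b) and not c) or ((a and not b) and not c)) or ((a and b) and c))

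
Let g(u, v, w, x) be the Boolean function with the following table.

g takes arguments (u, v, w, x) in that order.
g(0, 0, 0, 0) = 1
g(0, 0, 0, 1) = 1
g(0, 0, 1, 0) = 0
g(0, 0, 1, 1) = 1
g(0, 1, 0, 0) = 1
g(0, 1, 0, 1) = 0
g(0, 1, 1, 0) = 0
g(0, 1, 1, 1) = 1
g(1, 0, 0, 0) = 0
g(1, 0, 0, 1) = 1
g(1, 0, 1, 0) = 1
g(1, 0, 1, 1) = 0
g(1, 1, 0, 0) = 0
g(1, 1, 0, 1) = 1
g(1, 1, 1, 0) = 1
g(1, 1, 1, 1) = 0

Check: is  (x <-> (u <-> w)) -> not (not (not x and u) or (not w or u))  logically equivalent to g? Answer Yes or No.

Evaluate (x <-> (u <-> w)) -> not (not (not x and u) or (not w or u)) on each row and compare to g:
  u=0, v=0, w=0, x=0: formula gives 1, g = 1 ✓
  u=0, v=0, w=0, x=1: formula gives 0, but g = 1 ✗
A single disagreement suffices: at (0,0,0,1) they differ, so the formula does not compute g.

No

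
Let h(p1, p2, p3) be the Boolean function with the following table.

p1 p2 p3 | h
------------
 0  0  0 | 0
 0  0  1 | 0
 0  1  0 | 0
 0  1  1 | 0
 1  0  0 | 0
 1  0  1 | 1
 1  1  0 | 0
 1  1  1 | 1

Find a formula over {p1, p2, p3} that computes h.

h(p1, p2, p3) = ((p1 and not p2) and p3) or ((p1 and p2) and p3)

Collect the rows where h=1 — (1,0,1), (1,1,1) — and write one minterm per row: p1·¬p2·p3, p1·p2·p3. Their union (logical OR) reproduces the table exactly.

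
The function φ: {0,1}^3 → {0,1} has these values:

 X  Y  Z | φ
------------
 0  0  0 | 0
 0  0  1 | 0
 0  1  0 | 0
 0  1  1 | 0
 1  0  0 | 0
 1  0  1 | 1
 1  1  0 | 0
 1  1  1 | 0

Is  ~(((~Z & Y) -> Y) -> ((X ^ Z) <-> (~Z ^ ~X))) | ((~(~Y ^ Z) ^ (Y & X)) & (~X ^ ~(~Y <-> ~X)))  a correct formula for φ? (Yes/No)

No

Check the formula against φ row by row:
  X=0, Y=0, Z=0: formula gives 0, φ = 0 ✓
  X=0, Y=0, Z=1: formula gives 1, but φ = 0 ✗
Since they disagree at (0,0,1), the expression is not a correct formula for φ.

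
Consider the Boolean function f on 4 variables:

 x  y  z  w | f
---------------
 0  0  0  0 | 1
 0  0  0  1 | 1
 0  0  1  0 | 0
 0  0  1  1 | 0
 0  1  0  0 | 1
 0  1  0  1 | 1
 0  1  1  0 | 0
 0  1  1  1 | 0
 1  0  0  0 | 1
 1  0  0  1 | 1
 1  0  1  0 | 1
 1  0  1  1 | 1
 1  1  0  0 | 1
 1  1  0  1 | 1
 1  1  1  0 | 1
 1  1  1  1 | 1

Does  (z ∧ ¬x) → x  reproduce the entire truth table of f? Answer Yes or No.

Evaluate (z ∧ ¬x) → x on each row and compare to f:
  x=0, y=0, z=0, w=0: formula gives 1, f = 1 ✓
  x=0, y=0, z=0, w=1: formula gives 1, f = 1 ✓
  x=0, y=0, z=1, w=0: formula gives 0, f = 0 ✓
  x=0, y=0, z=1, w=1: formula gives 0, f = 0 ✓
  … (the remaining 12 rows also agree.)
Every row agrees, so the formula is equivalent.

Yes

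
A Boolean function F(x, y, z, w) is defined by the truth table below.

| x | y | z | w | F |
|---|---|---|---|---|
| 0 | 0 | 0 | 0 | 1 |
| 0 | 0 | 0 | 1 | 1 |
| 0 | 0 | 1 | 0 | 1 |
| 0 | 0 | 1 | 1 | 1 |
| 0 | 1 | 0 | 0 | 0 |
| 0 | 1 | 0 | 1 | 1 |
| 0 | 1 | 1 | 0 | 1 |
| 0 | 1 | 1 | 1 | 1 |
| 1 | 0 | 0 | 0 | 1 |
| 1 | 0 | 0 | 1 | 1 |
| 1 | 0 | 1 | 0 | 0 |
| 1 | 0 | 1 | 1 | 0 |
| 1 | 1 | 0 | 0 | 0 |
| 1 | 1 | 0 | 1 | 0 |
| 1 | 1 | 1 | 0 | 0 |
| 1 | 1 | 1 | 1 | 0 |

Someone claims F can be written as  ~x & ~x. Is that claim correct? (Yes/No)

Test each input against both F and the formula:
  x=0, y=0, z=0, w=0: formula gives 1, F = 1 ✓
  x=0, y=0, z=0, w=1: formula gives 1, F = 1 ✓
  x=0, y=0, z=1, w=0: formula gives 1, F = 1 ✓
  x=0, y=0, z=1, w=1: formula gives 1, F = 1 ✓
  x=0, y=1, z=0, w=0: formula gives 1, but F = 0 ✗
Since they disagree at (0,1,0,0), the expression is not a correct formula for F.

No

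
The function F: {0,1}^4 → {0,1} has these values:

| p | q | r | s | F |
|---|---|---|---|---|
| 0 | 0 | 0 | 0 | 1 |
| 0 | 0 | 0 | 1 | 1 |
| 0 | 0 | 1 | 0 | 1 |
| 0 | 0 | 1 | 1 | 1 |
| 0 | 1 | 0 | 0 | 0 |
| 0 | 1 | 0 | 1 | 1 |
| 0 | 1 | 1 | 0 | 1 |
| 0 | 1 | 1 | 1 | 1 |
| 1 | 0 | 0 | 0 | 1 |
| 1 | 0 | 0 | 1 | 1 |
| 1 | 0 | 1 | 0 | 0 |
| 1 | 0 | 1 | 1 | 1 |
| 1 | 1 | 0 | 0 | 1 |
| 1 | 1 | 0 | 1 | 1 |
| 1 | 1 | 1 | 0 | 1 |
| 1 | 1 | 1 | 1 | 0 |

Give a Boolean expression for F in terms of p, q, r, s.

There are just 3 zero rows: (0,1,0,0), (1,0,1,0), (1,1,1,1). Their minterms are ¬p·q·¬r·¬s, p·¬q·r·¬s, p·q·r·s; the OR of those covers precisely the 0-outputs, and negating it yields F.

F(p, q, r, s) = NOT (((((NOT p AND q) AND NOT r) AND NOT s) OR (((p AND NOT q) AND r) AND NOT s)) OR (((p AND q) AND r) AND s))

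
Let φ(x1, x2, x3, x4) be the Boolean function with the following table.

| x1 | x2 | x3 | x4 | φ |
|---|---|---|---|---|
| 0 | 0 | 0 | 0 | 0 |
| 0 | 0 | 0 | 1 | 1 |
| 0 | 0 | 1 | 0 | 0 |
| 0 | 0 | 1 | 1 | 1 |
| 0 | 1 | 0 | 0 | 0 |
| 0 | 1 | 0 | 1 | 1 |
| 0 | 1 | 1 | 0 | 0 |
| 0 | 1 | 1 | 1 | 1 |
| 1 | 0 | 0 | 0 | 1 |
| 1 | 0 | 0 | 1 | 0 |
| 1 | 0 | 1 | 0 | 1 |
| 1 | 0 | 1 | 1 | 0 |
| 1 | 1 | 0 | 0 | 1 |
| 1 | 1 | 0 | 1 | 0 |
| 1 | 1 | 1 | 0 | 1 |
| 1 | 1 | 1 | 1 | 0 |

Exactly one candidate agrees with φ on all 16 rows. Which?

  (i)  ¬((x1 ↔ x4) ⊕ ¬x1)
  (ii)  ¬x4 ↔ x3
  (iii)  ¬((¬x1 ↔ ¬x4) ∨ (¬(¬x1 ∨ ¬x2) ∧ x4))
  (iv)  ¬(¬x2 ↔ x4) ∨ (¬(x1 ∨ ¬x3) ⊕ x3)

iii

(i) disagrees with φ on (0,0,0,0) (formula → 1, table → 0); rule it out.
(ii) disagrees with φ on (0,0,1,0) (formula → 1, table → 0); rule it out.
(iv) disagrees with φ on (0,0,0,0) (formula → 1, table → 0); rule it out.
Only (iii) survives; checking it on all 16 rows confirms it matches φ.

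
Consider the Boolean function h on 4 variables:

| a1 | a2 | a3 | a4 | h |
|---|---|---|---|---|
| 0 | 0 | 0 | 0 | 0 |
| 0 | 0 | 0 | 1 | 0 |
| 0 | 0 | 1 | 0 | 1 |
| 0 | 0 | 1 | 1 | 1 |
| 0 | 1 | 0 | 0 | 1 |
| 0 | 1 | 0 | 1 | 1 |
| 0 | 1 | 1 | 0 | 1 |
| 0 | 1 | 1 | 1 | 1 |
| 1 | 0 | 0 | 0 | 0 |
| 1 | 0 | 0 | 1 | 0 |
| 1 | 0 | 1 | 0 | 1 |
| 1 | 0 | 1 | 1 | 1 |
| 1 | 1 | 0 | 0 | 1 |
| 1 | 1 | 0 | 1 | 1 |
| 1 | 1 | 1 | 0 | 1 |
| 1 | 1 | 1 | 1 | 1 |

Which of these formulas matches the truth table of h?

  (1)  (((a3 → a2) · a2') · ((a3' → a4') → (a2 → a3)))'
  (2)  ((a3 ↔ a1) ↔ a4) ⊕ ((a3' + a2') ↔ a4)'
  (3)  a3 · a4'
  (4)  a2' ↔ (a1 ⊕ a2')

1

(2) disagrees with h on (0,0,0,0) (formula → 1, table → 0); rule it out.
(3) disagrees with h on (0,0,1,1) (formula → 0, table → 1); rule it out.
(4) disagrees with h on (0,0,0,0) (formula → 1, table → 0); rule it out.
Only (1) survives; checking it on all 16 rows confirms it matches h.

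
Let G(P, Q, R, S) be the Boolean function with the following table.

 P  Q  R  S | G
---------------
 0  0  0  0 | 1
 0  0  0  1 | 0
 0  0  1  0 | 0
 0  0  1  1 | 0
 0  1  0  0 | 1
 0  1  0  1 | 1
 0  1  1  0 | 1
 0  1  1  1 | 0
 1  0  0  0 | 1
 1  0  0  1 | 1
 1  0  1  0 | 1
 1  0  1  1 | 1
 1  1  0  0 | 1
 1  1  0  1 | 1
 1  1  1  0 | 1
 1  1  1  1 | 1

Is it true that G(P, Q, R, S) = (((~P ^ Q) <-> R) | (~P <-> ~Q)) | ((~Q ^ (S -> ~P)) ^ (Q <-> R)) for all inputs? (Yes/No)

No

Test each input against both G and the formula:
  P=0, Q=0, R=0, S=0: formula gives 1, G = 1 ✓
  P=0, Q=0, R=0, S=1: formula gives 1, but G = 0 ✗
Row (0,0,0,1) is a counterexample, so the formula is not equivalent to G.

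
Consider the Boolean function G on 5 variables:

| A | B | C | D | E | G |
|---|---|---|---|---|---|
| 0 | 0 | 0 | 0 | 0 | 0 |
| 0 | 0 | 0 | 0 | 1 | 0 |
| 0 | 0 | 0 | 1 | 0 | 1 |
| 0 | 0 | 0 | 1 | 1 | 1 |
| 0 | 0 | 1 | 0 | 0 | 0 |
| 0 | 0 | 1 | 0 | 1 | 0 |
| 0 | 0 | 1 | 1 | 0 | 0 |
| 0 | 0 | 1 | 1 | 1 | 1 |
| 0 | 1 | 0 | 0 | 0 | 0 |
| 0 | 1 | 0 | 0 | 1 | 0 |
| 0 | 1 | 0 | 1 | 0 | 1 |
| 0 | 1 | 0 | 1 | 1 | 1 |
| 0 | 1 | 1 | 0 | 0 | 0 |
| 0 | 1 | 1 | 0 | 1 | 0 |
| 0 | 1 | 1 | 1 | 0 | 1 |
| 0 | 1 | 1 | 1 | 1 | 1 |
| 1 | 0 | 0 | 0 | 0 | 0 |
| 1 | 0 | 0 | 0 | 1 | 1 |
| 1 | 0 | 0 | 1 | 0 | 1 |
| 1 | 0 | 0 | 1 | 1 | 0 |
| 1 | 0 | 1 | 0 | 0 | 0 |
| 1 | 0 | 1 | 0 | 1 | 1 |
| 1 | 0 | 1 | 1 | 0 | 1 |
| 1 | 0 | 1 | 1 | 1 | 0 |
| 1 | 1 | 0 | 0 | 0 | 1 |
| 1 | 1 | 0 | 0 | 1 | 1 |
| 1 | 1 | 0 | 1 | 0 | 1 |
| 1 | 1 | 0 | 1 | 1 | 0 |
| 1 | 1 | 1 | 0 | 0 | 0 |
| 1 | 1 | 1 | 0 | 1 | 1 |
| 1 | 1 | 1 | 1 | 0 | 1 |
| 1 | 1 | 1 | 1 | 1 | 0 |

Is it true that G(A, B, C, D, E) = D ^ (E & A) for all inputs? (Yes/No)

Evaluate D ^ (E & A) on each row and compare to G:
  A=0, B=0, C=0, D=0, E=0: formula gives 0, G = 0 ✓
  A=0, B=0, C=0, D=0, E=1: formula gives 0, G = 0 ✓
  A=0, B=0, C=0, D=1, E=0: formula gives 1, G = 1 ✓
  A=0, B=0, C=0, D=1, E=1: formula gives 1, G = 1 ✓
  …
  A=0, B=0, C=1, D=1, E=0: formula gives 1, but G = 0 ✗
Since they disagree at (0,0,1,1,0), the expression is not a correct formula for G.

No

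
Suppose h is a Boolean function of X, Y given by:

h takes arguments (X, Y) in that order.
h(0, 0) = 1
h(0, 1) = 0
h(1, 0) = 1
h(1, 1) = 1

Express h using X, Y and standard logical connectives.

This is Y → X (false only at 0,1).

h(X, Y) = Y -> X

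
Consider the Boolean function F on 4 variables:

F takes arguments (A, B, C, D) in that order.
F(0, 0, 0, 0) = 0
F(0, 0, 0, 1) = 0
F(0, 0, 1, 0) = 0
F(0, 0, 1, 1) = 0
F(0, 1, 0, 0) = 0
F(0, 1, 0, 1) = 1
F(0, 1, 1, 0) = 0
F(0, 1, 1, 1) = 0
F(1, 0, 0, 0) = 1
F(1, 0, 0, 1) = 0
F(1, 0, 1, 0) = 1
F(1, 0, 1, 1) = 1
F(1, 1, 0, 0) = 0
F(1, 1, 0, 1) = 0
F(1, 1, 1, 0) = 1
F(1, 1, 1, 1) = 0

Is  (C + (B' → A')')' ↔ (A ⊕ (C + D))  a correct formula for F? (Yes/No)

Test each input against both F and the formula:
  A=0, B=0, C=0, D=0: formula gives 0, F = 0 ✓
  A=0, B=0, C=0, D=1: formula gives 1, but F = 0 ✗
Row (0,0,0,1) is a counterexample, so the formula is not equivalent to F.

No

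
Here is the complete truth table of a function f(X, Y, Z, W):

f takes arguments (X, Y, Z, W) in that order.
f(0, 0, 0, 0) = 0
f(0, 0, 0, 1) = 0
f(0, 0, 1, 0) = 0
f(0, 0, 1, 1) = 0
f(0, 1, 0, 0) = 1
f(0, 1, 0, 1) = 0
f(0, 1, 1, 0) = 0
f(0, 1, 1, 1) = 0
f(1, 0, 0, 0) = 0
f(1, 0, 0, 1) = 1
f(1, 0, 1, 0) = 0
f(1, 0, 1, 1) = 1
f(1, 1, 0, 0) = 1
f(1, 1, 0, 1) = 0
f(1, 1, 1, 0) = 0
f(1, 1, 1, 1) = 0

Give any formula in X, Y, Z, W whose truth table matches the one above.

f(X, Y, Z, W) = (((((X' · Y) · Z') · W') + (((X · Y') · Z') · W)) + (((X · Y') · Z) · W)) + (((X · Y) · Z') · W')

The 1-rows are (0,1,0,0), (1,0,0,1), (1,0,1,1), (1,1,0,0). Each contributes one minterm — ¬X·Y·¬Z·¬W; X·¬Y·¬Z·W; X·¬Y·Z·W; X·Y·¬Z·¬W — and their disjunction is a sum-of-products form of f.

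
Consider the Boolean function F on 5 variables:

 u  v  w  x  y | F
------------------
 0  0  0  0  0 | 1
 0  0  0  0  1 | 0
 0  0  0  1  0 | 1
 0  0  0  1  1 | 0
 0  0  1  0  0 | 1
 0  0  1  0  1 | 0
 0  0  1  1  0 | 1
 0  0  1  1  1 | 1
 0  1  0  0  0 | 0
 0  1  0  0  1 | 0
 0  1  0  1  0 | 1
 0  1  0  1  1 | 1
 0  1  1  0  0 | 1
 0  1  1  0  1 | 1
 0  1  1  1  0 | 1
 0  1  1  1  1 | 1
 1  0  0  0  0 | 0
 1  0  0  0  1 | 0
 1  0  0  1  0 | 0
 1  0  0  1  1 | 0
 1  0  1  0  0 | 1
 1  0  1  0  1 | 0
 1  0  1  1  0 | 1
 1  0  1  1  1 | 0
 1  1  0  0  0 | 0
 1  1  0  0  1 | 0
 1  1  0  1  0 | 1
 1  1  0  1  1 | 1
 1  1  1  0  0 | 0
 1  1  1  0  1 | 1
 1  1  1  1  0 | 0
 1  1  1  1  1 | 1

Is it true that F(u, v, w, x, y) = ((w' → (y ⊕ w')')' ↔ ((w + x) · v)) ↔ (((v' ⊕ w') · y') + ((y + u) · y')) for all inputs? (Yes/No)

No

Test each input against both F and the formula:
  u=0, v=0, w=0, x=0, y=0: formula gives 1, F = 1 ✓
  u=0, v=0, w=0, x=0, y=1: formula gives 0, F = 0 ✓
  u=0, v=0, w=0, x=1, y=0: formula gives 1, F = 1 ✓
  u=0, v=0, w=0, x=1, y=1: formula gives 0, F = 0 ✓
  …
  u=0, v=0, w=1, x=1, y=1: formula gives 0, but F = 1 ✗
Row (0,0,1,1,1) is a counterexample, so the formula is not equivalent to F.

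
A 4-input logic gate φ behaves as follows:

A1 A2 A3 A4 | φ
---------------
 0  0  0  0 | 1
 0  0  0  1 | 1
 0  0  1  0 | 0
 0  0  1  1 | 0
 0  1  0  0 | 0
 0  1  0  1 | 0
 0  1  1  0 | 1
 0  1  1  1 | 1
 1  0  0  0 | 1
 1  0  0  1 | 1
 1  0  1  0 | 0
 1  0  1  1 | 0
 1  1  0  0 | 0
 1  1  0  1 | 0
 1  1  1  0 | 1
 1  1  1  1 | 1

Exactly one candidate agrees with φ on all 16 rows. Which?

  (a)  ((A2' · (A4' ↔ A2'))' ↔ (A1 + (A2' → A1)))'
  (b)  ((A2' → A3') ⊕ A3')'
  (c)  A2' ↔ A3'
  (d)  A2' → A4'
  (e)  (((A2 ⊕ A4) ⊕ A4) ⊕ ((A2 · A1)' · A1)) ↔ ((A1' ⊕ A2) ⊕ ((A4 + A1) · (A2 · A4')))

(a) disagrees with φ on (0,0,0,0) (formula → 0, table → 1); rule it out.
(b) disagrees with φ on (0,0,1,0) (formula → 1, table → 0); rule it out.
(d) disagrees with φ on (0,0,0,1) (formula → 0, table → 1); rule it out.
(e) disagrees with φ on (0,0,0,0) (formula → 0, table → 1); rule it out.
Only (c) survives; checking it on all 16 rows confirms it matches φ.

c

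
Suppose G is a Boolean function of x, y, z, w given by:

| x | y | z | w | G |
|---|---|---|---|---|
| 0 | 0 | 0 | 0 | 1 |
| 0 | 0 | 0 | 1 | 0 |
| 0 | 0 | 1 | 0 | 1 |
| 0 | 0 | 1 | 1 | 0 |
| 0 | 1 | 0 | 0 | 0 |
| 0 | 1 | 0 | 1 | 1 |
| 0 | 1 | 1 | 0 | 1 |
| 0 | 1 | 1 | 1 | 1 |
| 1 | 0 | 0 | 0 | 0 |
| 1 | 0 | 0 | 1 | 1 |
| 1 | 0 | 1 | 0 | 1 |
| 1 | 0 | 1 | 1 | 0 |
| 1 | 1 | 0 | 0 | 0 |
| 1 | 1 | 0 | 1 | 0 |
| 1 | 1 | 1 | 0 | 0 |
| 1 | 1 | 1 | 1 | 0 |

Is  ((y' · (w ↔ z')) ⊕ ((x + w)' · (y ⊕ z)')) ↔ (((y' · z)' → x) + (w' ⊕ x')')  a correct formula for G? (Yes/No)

Evaluate ((y' · (w ↔ z')) ⊕ ((x + w)' · (y ⊕ z)')) ↔ (((y' · z)' → x) + (w' ⊕ x')') on each row and compare to G:
  x=0, y=0, z=0, w=0: formula gives 1, G = 1 ✓
  x=0, y=0, z=0, w=1: formula gives 0, G = 0 ✓
  x=0, y=0, z=1, w=0: formula gives 1, G = 1 ✓
  x=0, y=0, z=1, w=1: formula gives 0, G = 0 ✓
  … (the remaining 12 rows also agree.)
All 16 rows match — the expression computes G exactly.

Yes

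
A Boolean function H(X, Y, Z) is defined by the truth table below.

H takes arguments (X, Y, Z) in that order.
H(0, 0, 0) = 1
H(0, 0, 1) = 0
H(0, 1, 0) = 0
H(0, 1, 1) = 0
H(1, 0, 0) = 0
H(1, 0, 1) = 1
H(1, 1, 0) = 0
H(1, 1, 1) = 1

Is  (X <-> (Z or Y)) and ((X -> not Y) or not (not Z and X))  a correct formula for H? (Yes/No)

Yes

Evaluate (X <-> (Z or Y)) and ((X -> not Y) or not (not Z and X)) on each row and compare to H:
  X=0, Y=0, Z=0: formula gives 1, H = 1 ✓
  X=0, Y=0, Z=1: formula gives 0, H = 0 ✓
  X=0, Y=1, Z=0: formula gives 0, H = 0 ✓
  X=0, Y=1, Z=1: formula gives 0, H = 0 ✓
  X=1, Y=0, Z=0: formula gives 0, H = 0 ✓
  …and likewise for the remaining 3 rows.
All 8 rows match — the expression computes H exactly.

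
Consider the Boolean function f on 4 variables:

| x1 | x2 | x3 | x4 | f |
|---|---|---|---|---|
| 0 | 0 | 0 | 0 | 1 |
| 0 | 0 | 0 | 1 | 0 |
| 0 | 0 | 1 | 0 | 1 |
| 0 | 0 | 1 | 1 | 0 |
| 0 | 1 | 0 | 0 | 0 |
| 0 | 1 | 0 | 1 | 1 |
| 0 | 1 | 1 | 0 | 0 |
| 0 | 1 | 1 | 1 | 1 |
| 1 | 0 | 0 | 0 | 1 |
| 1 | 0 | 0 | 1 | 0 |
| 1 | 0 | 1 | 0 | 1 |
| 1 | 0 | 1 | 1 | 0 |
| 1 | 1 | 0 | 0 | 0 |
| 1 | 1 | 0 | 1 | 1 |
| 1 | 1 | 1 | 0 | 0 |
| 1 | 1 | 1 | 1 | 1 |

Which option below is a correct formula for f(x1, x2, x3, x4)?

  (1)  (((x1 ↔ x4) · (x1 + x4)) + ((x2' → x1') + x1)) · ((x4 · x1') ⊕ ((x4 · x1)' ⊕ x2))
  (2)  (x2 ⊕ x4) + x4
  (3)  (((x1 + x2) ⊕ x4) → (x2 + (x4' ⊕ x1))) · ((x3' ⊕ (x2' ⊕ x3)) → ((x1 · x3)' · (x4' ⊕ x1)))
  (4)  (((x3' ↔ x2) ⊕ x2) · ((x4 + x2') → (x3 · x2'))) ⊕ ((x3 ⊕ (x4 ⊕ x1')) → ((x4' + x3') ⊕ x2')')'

1

(2) fails at (0,0,0,0): the formula yields 0, f is 1.
(3) fails at (0,1,0,0): the formula yields 1, f is 0.
(4) fails at (0,0,0,0): the formula yields 0, f is 1.
That leaves (1). Evaluating it on every row reproduces the table of f exactly.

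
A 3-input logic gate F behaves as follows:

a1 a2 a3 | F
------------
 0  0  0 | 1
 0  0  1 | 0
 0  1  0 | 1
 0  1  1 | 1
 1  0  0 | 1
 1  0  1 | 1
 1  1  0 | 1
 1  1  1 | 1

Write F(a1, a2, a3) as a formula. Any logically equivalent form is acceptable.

F(a1, a2, a3) = ¬((¬a1 ∧ ¬a2) ∧ a3)

Only row (0,0,1) gives 0. So F is 1 everywhere except there — the complement of the minterm ¬a1·¬a2·a3.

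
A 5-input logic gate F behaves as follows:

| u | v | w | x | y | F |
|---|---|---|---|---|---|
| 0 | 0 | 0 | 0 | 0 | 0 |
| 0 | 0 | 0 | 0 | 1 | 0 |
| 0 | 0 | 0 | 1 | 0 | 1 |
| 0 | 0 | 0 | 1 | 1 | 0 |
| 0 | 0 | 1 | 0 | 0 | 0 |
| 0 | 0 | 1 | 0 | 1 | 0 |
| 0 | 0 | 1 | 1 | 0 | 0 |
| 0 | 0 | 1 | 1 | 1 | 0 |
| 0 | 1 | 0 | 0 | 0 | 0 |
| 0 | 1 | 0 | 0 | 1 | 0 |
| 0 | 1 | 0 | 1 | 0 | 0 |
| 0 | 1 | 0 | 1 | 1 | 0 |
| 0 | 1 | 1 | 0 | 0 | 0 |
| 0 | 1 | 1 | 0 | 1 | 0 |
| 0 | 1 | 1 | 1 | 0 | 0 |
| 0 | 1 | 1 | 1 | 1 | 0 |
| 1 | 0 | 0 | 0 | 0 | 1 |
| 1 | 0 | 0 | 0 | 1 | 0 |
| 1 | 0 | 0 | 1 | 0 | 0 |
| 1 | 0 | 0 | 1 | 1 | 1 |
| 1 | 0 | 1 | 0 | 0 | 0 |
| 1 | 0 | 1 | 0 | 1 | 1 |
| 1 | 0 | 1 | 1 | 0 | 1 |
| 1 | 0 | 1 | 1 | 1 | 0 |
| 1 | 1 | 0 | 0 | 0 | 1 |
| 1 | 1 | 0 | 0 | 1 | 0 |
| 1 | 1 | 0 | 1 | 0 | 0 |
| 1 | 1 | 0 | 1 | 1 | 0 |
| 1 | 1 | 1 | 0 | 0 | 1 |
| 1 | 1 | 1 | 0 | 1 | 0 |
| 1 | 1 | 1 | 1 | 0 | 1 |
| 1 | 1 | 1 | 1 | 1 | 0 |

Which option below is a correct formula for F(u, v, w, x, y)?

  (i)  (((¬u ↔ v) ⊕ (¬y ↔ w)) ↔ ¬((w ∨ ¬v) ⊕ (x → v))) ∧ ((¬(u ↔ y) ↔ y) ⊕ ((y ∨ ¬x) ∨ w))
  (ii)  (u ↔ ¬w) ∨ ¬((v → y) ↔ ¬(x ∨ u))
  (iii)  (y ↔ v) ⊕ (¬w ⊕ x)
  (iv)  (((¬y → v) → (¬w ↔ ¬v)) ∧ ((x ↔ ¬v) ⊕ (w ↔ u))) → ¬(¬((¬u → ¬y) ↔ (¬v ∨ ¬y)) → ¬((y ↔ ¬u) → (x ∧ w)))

i

(ii): at (0,0,0,1,1) it gives 1, but F = 0 — eliminated.
(iii): at (0,0,0,0,1) it gives 1, but F = 0 — eliminated.
(iv): at (0,0,0,1,1) it gives 1, but F = 0 — eliminated.
(i) is the remaining candidate, and it agrees with F on all 32 inputs.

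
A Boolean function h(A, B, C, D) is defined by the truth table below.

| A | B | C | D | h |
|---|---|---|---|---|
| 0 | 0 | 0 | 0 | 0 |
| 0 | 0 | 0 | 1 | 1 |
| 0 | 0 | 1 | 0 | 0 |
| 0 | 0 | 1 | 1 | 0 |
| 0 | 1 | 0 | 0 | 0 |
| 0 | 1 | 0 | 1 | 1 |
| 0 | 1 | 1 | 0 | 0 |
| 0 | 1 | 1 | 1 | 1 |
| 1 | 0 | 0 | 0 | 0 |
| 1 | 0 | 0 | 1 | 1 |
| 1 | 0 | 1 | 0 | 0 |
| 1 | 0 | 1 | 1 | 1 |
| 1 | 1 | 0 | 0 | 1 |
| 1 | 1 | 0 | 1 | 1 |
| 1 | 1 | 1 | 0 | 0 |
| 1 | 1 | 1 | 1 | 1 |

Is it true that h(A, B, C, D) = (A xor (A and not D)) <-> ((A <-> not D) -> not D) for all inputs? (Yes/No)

Test each input against both h and the formula:
  A=0, B=0, C=0, D=0: formula gives 0, h = 0 ✓
  A=0, B=0, C=0, D=1: formula gives 1, h = 1 ✓
  A=0, B=0, C=1, D=0: formula gives 0, h = 0 ✓
  A=0, B=0, C=1, D=1: formula gives 1, but h = 0 ✗
Row (0,0,1,1) is a counterexample, so the formula is not equivalent to h.

No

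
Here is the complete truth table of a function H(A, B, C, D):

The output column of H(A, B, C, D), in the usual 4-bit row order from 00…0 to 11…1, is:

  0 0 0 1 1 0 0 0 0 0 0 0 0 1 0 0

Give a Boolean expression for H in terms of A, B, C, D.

H(A, B, C, D) = ((((NOT A AND NOT B) AND C) AND D) OR (((NOT A AND B) AND NOT C) AND NOT D)) OR (((A AND B) AND NOT C) AND D)

H=1 on 3 inputs: (0,0,1,1), (0,1,0,0), (1,1,0,1). Reading each as a conjunction of literals (¬A·¬B·C·D, ¬A·B·¬C·¬D, A·B·¬C·D) and taking the OR gives the canonical DNF.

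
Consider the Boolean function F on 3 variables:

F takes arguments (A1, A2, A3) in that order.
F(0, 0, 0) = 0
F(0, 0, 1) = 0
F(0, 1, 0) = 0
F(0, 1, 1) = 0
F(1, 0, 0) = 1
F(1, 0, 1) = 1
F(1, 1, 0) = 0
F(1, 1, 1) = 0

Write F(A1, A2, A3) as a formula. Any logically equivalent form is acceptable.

F(A1, A2, A3) = ((A1 and not A2) and not A3) or ((A1 and not A2) and A3)

Collect the rows where F=1 — (1,0,0), (1,0,1) — and write one minterm per row: A1·¬A2·¬A3, A1·¬A2·A3. Their union (logical OR) reproduces the table exactly.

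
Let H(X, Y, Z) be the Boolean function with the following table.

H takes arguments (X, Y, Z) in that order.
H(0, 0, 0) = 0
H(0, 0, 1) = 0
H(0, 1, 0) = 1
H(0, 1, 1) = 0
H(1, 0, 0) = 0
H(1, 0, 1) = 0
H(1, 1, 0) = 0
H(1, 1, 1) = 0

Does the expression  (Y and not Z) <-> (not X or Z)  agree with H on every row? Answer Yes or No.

No

Check the formula against H row by row:
  X=0, Y=0, Z=0: formula gives 0, H = 0 ✓
  X=0, Y=0, Z=1: formula gives 0, H = 0 ✓
  X=0, Y=1, Z=0: formula gives 1, H = 1 ✓
  X=0, Y=1, Z=1: formula gives 0, H = 0 ✓
  X=1, Y=0, Z=0: formula gives 1, but H = 0 ✗
Row (1,0,0) is a counterexample, so the formula is not equivalent to H.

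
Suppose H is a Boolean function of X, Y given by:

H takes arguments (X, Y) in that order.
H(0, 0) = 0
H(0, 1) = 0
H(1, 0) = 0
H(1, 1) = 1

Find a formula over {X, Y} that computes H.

H(X, Y) = X and Y

The output is 1 only when every input is 1 — the AND of all inputs.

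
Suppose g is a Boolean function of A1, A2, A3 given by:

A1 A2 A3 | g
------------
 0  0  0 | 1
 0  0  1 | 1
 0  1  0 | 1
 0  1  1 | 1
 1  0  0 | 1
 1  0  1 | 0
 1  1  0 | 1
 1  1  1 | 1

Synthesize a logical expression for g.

g is 0 on exactly one input, (1,0,1), whose minterm is A1·¬A2·A3. So g is the negation of that single conjunction.

g(A1, A2, A3) = NOT ((A1 AND NOT A2) AND A3)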